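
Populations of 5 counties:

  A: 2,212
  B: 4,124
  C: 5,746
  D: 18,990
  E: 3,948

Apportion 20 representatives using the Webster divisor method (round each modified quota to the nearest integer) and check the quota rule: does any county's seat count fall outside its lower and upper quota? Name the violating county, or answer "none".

Standard quotas: A 1.263, B 2.355, C 3.282, D 10.845, E 2.255.
Webster allocation: A 1, B 2, C 3, D 12, E 2.
D has quota 10.845 (lower 10, upper 11) but receives 12 — outside the quota interval.

D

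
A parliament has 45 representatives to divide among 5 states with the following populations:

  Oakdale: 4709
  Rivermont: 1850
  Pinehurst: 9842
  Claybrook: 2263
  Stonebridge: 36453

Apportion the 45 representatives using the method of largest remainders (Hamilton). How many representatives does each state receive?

Oakdale 4; Rivermont 1; Pinehurst 8; Claybrook 2; Stonebridge 30

The standard divisor is 55117/45 ≈ 1224.822.
Standard quotas: Oakdale 3.8446, Rivermont 1.5104, Pinehurst 8.0355, Claybrook 1.8476, Stonebridge 29.7619.
Lower quotas: Oakdale 3, Rivermont 1, Pinehurst 8, Claybrook 1, Stonebridge 29 (sum 42, leaving 3 seats).
Remainders in descending order: Claybrook 0.8476, Oakdale 0.8446, Stonebridge 0.7619, Rivermont 0.5104, Pinehurst 0.0355.
The surplus seats go to Claybrook, Oakdale, Stonebridge.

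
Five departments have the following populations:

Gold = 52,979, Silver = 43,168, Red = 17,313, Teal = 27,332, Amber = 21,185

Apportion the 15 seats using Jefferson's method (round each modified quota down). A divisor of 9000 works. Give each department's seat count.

Gold=5; Silver=4; Red=1; Teal=3; Amber=2

With modified divisor 9000: modified quotas Gold 5.887, Silver 4.796, Red 1.924, Teal 3.037, Amber 2.354.
Rounding down: Gold 5, Silver 4, Red 1, Teal 3, Amber 2 (total 15).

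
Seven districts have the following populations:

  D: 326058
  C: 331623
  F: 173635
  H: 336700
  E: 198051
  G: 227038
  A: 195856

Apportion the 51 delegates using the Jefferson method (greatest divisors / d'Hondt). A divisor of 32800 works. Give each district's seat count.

With modified divisor 32800: modified quotas D 9.941, C 10.110, F 5.294, H 10.265, E 6.038, G 6.922, A 5.971.
Rounding down: D 9, C 10, F 5, H 10, E 6, G 6, A 5 (total 51).

D: 9, C: 10, F: 5, H: 10, E: 6, G: 6, A: 5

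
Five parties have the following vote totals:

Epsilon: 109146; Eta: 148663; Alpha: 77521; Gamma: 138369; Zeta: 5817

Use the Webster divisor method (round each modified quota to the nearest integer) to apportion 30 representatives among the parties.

Epsilon: 7; Eta: 9; Alpha: 5; Gamma: 9; Zeta: 0

Standard divisor 479516/30 ≈ 15983.867; standard quotas: Epsilon 6.829, Eta 9.301, Alpha 4.850, Gamma 8.657, Zeta 0.364.
Rounding to the nearest integer gives Epsilon 7, Eta 9, Alpha 5, Gamma 9, Zeta 0 — total 30, matching the house size, so no adjustment is needed.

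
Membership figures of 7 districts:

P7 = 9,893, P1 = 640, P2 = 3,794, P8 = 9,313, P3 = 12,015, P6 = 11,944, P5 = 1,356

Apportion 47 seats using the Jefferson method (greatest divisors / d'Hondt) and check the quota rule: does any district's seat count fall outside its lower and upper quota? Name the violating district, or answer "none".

Standard quotas: P7 9.498, P1 0.614, P2 3.642, P8 8.941, P3 11.535, P6 11.467, P5 1.302.
Jefferson allocation: P7 10, P1 0, P2 3, P8 9, P3 12, P6 12, P5 1.
Every allocation lies between the lower and upper quota.

none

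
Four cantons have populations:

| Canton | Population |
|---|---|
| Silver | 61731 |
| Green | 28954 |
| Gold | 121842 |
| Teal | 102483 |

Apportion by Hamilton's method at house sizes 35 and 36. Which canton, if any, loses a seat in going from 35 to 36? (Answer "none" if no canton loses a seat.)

At 35 seats: Silver 7, Green 3, Gold 14, Teal 11.
At 36 seats: Silver 7, Green 3, Gold 14, Teal 12.
No canton's allocation decreased.

none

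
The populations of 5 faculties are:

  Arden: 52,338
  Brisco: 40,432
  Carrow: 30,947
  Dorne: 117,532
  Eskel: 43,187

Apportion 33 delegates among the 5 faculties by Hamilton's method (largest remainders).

The standard divisor is 284436/33 ≈ 8619.273.
Standard quotas: Arden 6.0722, Brisco 4.6909, Carrow 3.5904, Dorne 13.6360, Eskel 5.0105.
Lower quotas: Arden 6, Brisco 4, Carrow 3, Dorne 13, Eskel 5 (sum 31, leaving 2 seats).
Remainders in descending order: Brisco 0.6909, Dorne 0.6360, Carrow 0.5904, Arden 0.0722, Eskel 0.0105.
The surplus seats go to Brisco, Dorne.

Arden 6, Brisco 5, Carrow 3, Dorne 14, Eskel 5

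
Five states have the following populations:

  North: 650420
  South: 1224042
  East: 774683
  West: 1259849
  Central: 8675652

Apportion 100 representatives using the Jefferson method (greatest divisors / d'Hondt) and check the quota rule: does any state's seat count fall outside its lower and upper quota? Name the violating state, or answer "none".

Central

Standard quotas: North 5.168, South 9.726, East 6.156, West 10.011, Central 68.938.
Jefferson allocation: North 5, South 9, East 6, West 10, Central 70.
Central has quota 68.938 (lower 68, upper 69) but receives 70 — outside the quota interval.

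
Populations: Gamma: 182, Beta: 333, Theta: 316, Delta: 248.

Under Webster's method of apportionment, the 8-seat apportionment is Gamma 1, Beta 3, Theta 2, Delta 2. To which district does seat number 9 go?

Priority for the next seat is population ÷ (current seats + 0.5).
Priorities: Gamma 121.333, Beta 95.143, Theta 126.400, Delta 99.200.
Highest priority: Theta.

Theta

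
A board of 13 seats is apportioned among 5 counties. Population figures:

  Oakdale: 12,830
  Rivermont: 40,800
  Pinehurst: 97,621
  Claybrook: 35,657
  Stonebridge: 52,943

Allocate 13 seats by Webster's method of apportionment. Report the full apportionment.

Oakdale 1, Rivermont 2, Pinehurst 5, Claybrook 2, Stonebridge 3

Standard divisor 239851/13 ≈ 18450.077; standard quotas: Oakdale 0.695, Rivermont 2.211, Pinehurst 5.291, Claybrook 1.933, Stonebridge 2.870.
Rounding to the nearest integer gives Oakdale 1, Rivermont 2, Pinehurst 5, Claybrook 2, Stonebridge 3 — total 13, matching the house size, so no adjustment is needed.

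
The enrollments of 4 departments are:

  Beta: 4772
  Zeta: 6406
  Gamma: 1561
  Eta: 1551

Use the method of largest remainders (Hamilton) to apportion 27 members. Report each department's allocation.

Beta 9, Zeta 12, Gamma 3, Eta 3

The standard divisor is 14290/27 ≈ 529.259.
Standard quotas: Beta 9.0164, Zeta 12.1037, Gamma 2.9494, Eta 2.9305.
Lower quotas: Beta 9, Zeta 12, Gamma 2, Eta 2 (sum 25, leaving 2 seats).
Remainders in descending order: Gamma 0.9494, Eta 0.9305, Zeta 0.1037, Beta 0.0164.
The surplus seats go to Gamma, Eta.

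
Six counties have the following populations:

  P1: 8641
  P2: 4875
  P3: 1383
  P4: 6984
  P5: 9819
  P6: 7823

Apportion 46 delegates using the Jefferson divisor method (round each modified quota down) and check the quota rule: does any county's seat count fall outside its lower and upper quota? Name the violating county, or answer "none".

none

Standard quotas: P1 10.057, P2 5.674, P3 1.610, P4 8.128, P5 11.428, P6 9.105.
Jefferson allocation: P1 10, P2 6, P3 1, P4 8, P5 12, P6 9.
Every allocation lies between the lower and upper quota.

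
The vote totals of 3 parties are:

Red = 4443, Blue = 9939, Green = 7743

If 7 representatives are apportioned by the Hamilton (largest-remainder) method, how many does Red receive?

1

The standard divisor is 22125/7 ≈ 3160.714.
Standard quotas: Red 1.4057, Blue 3.1445, Green 2.4498.
Lower quotas: Red 1, Blue 3, Green 2 (sum 6, leaving 1 seat).
Remainders in descending order: Green 0.4498, Red 0.4057, Blue 0.1445.
The surplus seat goes to Green.
Red receives 1.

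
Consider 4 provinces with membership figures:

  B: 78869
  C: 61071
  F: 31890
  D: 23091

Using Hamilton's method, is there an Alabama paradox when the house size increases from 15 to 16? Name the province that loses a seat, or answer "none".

At 15 seats: B 6, C 5, F 2, D 2.
At 16 seats: B 6, C 5, F 3, D 2.
No province's allocation decreased.

none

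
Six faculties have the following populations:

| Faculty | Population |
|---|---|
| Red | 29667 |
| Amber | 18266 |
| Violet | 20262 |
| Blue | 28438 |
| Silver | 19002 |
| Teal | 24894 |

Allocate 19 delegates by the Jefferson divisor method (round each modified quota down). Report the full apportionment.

Red 4, Amber 2, Violet 3, Blue 4, Silver 3, Teal 3

Standard divisor 140529/19 ≈ 7396.263; standard quotas: Red 4.011, Amber 2.470, Violet 2.739, Blue 3.845, Silver 2.569, Teal 3.366.
Rounding down gives 4, 2, 2, 3, 2, 3 = 16 seats, so the divisor must be adjusted.
With modified divisor 6280: modified quotas Red 4.724, Amber 2.909, Violet 3.226, Blue 4.528, Silver 3.026, Teal 3.964.
Rounding down: Red 4, Amber 2, Violet 3, Blue 4, Silver 3, Teal 3 (total 19).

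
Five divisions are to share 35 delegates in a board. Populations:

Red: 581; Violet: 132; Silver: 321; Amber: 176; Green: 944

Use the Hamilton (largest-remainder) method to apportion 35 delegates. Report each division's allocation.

Red 10, Violet 2, Silver 5, Amber 3, Green 15

Total 2154; standard divisor 2154/35 ≈ 61.543.
Standard quotas: Red 9.441, Violet 2.145, Silver 5.216, Amber 2.860, Green 15.339.
Lower quotas: Red 9, Violet 2, Silver 5, Amber 2, Green 15 (sum 33, leaving 2 seats).
Remainders in descending order: Amber 0.860, Red 0.441, Green 0.339, Silver 0.216, Violet 0.145.
Largest remainders: Amber, Red receive the extra seats.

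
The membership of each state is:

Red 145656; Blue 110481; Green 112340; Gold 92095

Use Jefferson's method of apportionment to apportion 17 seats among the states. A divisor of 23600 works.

With modified divisor 23600: modified quotas Red 6.172, Blue 4.681, Green 4.760, Gold 3.902.
Rounding down: Red 6, Blue 4, Green 4, Gold 3 (total 17).

Red 6, Blue 4, Green 4, Gold 3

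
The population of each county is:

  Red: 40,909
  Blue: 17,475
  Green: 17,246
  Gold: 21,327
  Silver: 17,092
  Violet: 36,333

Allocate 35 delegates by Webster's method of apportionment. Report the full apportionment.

Standard divisor 150382/35 ≈ 4296.629; standard quotas: Red 9.521, Blue 4.067, Green 4.014, Gold 4.964, Silver 3.978, Violet 8.456.
Rounding to the nearest integer gives Red 10, Blue 4, Green 4, Gold 5, Silver 4, Violet 8 — total 35, matching the house size, so no adjustment is needed.

Red 10, Blue 4, Green 4, Gold 5, Silver 4, Violet 8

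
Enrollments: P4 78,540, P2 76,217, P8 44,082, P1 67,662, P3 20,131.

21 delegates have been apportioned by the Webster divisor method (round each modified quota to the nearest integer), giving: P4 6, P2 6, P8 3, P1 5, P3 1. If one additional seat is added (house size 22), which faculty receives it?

P3

Priority for the next seat is population ÷ (current seats + 0.5).
Priorities: P4 12083.077, P2 11725.692, P8 12594.857, P1 12302.182, P3 13420.667.
Highest priority: P3.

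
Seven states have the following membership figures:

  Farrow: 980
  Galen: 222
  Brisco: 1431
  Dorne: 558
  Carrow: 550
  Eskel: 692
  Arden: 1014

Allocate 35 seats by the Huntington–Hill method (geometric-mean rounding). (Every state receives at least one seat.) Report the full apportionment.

Farrow 6, Galen 2, Brisco 9, Dorne 4, Carrow 4, Eskel 4, Arden 6

With divisor 156.7: modified quotas Farrow 6.254, Galen 1.417, Brisco 9.132, Dorne 3.561, Carrow 3.510, Eskel 4.416, Arden 6.471.
Geometric-mean thresholds: Farrow √(6·7)=6.481, Galen √(1·2)=1.414, Brisco √(9·10)=9.487, Dorne √(3·4)=3.464, Carrow √(3·4)=3.464, Eskel √(4·5)=4.472, Arden √(6·7)=6.481.
Each quota rounded against its threshold gives Farrow 6, Galen 2, Brisco 9, Dorne 4, Carrow 4, Eskel 4, Arden 6 (total 35).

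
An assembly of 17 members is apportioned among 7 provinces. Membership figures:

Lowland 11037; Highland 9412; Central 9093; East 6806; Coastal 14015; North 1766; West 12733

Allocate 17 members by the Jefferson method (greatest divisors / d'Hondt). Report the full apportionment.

Lowland 3, Highland 2, Central 2, East 2, Coastal 4, North 0, West 4

Standard divisor 64862/17 ≈ 3815.412; standard quotas: Lowland 2.893, Highland 2.467, Central 2.383, East 1.784, Coastal 3.673, North 0.463, West 3.337.
Rounding down gives 2, 2, 2, 1, 3, 0, 3 = 13 seats, so the divisor must be adjusted.
With modified divisor 3160: modified quotas Lowland 3.493, Highland 2.978, Central 2.878, East 2.154, Coastal 4.435, North 0.559, West 4.029.
Rounding down: Lowland 3, Highland 2, Central 2, East 2, Coastal 4, North 0, West 4 (total 17).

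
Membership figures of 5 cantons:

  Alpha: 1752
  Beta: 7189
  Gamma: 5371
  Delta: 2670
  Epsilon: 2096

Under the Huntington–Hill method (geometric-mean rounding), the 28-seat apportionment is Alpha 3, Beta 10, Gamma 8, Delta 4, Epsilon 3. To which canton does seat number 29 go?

Priority for the next seat is population ÷ (√(s·(s+1))).
Priorities: Alpha 505.759, Beta 685.444, Gamma 632.978, Delta 597.030, Epsilon 605.063.
Highest priority: Beta.

Beta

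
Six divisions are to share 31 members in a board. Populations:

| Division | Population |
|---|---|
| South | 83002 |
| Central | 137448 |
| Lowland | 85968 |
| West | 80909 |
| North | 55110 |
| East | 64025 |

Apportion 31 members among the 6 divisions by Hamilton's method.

The standard divisor is 506462/31 ≈ 16337.484.
Standard quotas: South 5.0805, Central 8.4130, Lowland 5.2620, West 4.9524, North 3.3732, East 3.9189.
Lower quotas: South 5, Central 8, Lowland 5, West 4, North 3, East 3 (sum 28, leaving 3 seats).
Remainders in descending order: West 0.9524, East 0.9189, Central 0.4130, North 0.3732, Lowland 0.2620, South 0.0805.
Largest remainders: West, East, Central receive the extra seats.

South 5, Central 9, Lowland 5, West 5, North 3, East 4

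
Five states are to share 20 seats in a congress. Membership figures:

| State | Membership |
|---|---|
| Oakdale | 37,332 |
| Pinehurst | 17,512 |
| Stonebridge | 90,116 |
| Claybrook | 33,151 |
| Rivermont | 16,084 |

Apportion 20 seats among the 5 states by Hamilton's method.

Oakdale 4; Pinehurst 2; Stonebridge 9; Claybrook 3; Rivermont 2

Total 194195; standard divisor 194195/20 ≈ 9709.75.
Standard quotas: Oakdale 3.8448, Pinehurst 1.8035, Stonebridge 9.2810, Claybrook 3.4142, Rivermont 1.6565.
Lower quotas: Oakdale 3, Pinehurst 1, Stonebridge 9, Claybrook 3, Rivermont 1 (sum 17, leaving 3 seats).
Remainders in descending order: Oakdale 0.8448, Pinehurst 0.8035, Rivermont 0.6565, Claybrook 0.4142, Stonebridge 0.2810.
Largest remainders: Oakdale, Pinehurst, Rivermont receive the extra seats.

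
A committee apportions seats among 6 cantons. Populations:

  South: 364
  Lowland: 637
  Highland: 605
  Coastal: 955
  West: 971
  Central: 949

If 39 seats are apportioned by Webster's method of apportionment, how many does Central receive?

Standard divisor 4481/39 ≈ 114.897; standard quotas: South 3.168, Lowland 5.544, Highland 5.266, Coastal 8.312, West 8.451, Central 8.260.
Rounding to the nearest integer gives 3, 6, 5, 8, 8, 8 = 38 seats, so the divisor must be adjusted.
With modified divisor 113: modified quotas South 3.221, Lowland 5.637, Highland 5.354, Coastal 8.451, West 8.593, Central 8.398.
Rounding to the nearest integer: South 3, Lowland 6, Highland 5, Coastal 8, West 9, Central 8 (total 39).
Central receives 8.

8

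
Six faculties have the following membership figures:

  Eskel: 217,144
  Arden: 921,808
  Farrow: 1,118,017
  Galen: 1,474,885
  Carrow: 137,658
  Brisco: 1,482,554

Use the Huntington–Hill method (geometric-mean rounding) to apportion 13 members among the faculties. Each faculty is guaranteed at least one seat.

Eskel 1; Arden 2; Farrow 3; Galen 3; Carrow 1; Brisco 3

With divisor 442203: modified quotas Eskel 0.491, Arden 2.085, Farrow 2.528, Galen 3.335, Carrow 0.311, Brisco 3.353.
Geometric-mean thresholds: Eskel (min 1), Arden √(2·3)=2.449, Farrow √(2·3)=2.449, Galen √(3·4)=3.464, Carrow (min 1), Brisco √(3·4)=3.464.
Each quota rounded against its threshold gives Eskel 1, Arden 2, Farrow 3, Galen 3, Carrow 1, Brisco 3 (total 13).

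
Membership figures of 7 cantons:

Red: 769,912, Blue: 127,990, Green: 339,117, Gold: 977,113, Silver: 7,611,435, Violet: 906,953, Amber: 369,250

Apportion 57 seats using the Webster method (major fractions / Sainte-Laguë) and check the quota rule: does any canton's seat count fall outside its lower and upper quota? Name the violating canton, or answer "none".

Standard quotas: Red 3.953, Blue 0.657, Green 1.741, Gold 5.017, Silver 39.080, Violet 4.657, Amber 1.896.
Webster allocation: Red 4, Blue 1, Green 2, Gold 5, Silver 38, Violet 5, Amber 2.
Silver has quota 39.080 (lower 39, upper 40) but receives 38 — outside the quota interval.

Silver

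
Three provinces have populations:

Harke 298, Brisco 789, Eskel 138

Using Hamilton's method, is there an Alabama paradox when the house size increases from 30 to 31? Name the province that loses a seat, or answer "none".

Eskel

At 30 seats: Harke 7, Brisco 19, Eskel 4.
At 31 seats: Harke 8, Brisco 20, Eskel 3.
Eskel drops from 4 to 3.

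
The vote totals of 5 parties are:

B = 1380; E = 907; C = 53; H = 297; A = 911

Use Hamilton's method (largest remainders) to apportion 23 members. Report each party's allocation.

Total 3548; standard divisor 3548/23 ≈ 154.261.
Standard quotas: B 8.946, E 5.880, C 0.344, H 1.925, A 5.906.
Lower quotas: B 8, E 5, C 0, H 1, A 5 (sum 19, leaving 4 seats).
Remainders in descending order: B 0.946, H 0.925, A 0.906, E 0.880, C 0.344.
The surplus seats go to B, H, A, E.

B 9, E 6, C 0, H 2, A 6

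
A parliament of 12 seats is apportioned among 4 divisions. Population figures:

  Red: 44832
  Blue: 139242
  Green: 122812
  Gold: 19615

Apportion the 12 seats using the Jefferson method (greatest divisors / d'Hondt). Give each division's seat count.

Standard divisor 326501/12 ≈ 27208.417; standard quotas: Red 1.648, Blue 5.118, Green 4.514, Gold 0.721.
Rounding down gives 1, 5, 4, 0 = 10 seats, so the divisor must be adjusted.
With modified divisor 22800: modified quotas Red 1.966, Blue 6.107, Green 5.386, Gold 0.860.
Rounding down: Red 1, Blue 6, Green 5, Gold 0 (total 12).

Red: 1; Blue: 6; Green: 5; Gold: 0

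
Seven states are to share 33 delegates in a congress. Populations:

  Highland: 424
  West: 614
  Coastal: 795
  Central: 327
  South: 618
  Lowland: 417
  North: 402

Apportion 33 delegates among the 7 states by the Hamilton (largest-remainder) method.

Highland=4, West=5, Coastal=7, Central=3, South=6, Lowland=4, North=4

Total 3597; standard divisor 3597/33 = 109.
Standard quotas: Highland 3.890, West 5.633, Coastal 7.294, Central 3.000, South 5.670, Lowland 3.826, North 3.688.
Lower quotas: Highland 3, West 5, Coastal 7, Central 3, South 5, Lowland 3, North 3 (sum 29, leaving 4 seats).
Remainders in descending order: Highland 0.890, Lowland 0.826, North 0.688, South 0.670, West 0.633, Coastal 0.294, Central 0.000.
The surplus seats go to Highland, Lowland, North, South.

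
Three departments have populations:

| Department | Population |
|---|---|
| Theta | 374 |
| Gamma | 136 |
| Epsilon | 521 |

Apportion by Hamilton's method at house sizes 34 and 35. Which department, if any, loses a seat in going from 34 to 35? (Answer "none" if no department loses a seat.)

At 34 seats: Theta 12, Gamma 5, Epsilon 17.
At 35 seats: Theta 13, Gamma 4, Epsilon 18.
Gamma drops from 5 to 4.

Gamma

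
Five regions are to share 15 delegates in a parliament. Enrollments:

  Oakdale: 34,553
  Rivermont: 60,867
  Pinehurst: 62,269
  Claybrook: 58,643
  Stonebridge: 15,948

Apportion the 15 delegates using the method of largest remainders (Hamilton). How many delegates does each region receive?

Standard divisor: 232280 ÷ 15 ≈ 15485.333.
Standard quotas: Oakdale 2.2313, Rivermont 3.9306, Pinehurst 4.0212, Claybrook 3.7870, Stonebridge 1.0299.
Lower quotas: Oakdale 2, Rivermont 3, Pinehurst 4, Claybrook 3, Stonebridge 1 (sum 13, leaving 2 seats).
Remainders in descending order: Rivermont 0.9306, Claybrook 0.7870, Oakdale 0.2313, Stonebridge 0.0299, Pinehurst 0.0212.
The surplus seats go to Rivermont, Claybrook.

Oakdale 2; Rivermont 4; Pinehurst 4; Claybrook 4; Stonebridge 1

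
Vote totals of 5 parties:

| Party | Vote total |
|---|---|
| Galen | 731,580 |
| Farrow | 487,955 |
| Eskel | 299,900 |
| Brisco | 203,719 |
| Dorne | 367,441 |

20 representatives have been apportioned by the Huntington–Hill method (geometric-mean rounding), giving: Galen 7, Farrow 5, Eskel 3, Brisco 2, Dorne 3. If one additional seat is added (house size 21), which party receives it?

Dorne

Priority for the next seat is population ÷ (√(s·(s+1))).
Priorities: Galen 97761.490, Farrow 89087.987, Eskel 86573.673, Brisco 83167.933, Dorne 106071.080.
Highest priority: Dorne.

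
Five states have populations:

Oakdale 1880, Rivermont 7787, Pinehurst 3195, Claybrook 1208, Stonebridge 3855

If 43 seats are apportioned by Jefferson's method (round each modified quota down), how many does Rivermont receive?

Standard divisor 17925/43 ≈ 416.86; standard quotas: Oakdale 4.510, Rivermont 18.680, Pinehurst 7.664, Claybrook 2.898, Stonebridge 9.248.
Rounding down gives 4, 18, 7, 2, 9 = 40 seats, so the divisor must be adjusted.
With modified divisor 390: modified quotas Oakdale 4.821, Rivermont 19.967, Pinehurst 8.192, Claybrook 3.097, Stonebridge 9.885.
Rounding down: Oakdale 4, Rivermont 19, Pinehurst 8, Claybrook 3, Stonebridge 9 (total 43).
Rivermont receives 19.

19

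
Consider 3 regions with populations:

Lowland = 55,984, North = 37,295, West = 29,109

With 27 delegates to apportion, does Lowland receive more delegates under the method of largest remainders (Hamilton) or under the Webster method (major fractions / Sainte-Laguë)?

Hamilton: Lowland 12, North 8, West 7.
Webster: Lowland 13, North 8, West 6.
Lowland gets 12 under Hamilton and 13 under Webster.

Webster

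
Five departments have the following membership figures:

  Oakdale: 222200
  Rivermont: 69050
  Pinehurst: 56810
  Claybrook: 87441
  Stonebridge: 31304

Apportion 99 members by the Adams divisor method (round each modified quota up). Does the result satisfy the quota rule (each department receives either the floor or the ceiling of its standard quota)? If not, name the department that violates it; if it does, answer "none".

Standard quotas: Oakdale 47.124, Rivermont 14.644, Pinehurst 12.048, Claybrook 18.544, Stonebridge 6.639.
Adams allocation: Oakdale 46, Rivermont 15, Pinehurst 12, Claybrook 19, Stonebridge 7.
Oakdale has quota 47.124 (lower 47, upper 48) but receives 46 — outside the quota interval.

Oakdale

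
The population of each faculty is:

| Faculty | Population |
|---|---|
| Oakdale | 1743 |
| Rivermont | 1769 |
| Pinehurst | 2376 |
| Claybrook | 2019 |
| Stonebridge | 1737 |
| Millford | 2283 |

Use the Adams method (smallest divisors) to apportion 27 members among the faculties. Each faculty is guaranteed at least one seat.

Standard divisor 11927/27 ≈ 441.741; standard quotas: Oakdale 3.946, Rivermont 4.005, Pinehurst 5.379, Claybrook 4.571, Stonebridge 3.932, Millford 5.168.
Rounding up gives 4, 5, 6, 5, 4, 6 = 30 seats, so the divisor must be adjusted.
With modified divisor 500: modified quotas Oakdale 3.486, Rivermont 3.538, Pinehurst 4.752, Claybrook 4.038, Stonebridge 3.474, Millford 4.566.
Rounding up: Oakdale 4, Rivermont 4, Pinehurst 5, Claybrook 5, Stonebridge 4, Millford 5 (total 27).

Oakdale 4, Rivermont 4, Pinehurst 5, Claybrook 5, Stonebridge 4, Millford 5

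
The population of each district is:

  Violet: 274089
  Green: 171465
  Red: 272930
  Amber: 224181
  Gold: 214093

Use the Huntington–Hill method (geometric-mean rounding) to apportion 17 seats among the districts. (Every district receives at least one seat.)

Violet: 4, Green: 3, Red: 4, Amber: 3, Gold: 3

With divisor 67358: modified quotas Violet 4.069, Green 2.546, Red 4.052, Amber 3.328, Gold 3.178.
Geometric-mean thresholds: Violet √(4·5)=4.472, Green √(2·3)=2.449, Red √(4·5)=4.472, Amber √(3·4)=3.464, Gold √(3·4)=3.464.
Each quota rounded against its threshold gives Violet 4, Green 3, Red 4, Amber 3, Gold 3 (total 17).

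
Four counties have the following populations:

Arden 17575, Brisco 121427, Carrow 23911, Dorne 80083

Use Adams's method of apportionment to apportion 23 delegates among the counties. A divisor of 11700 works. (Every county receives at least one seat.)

Arden 2; Brisco 11; Carrow 3; Dorne 7

With modified divisor 11700: modified quotas Arden 1.502, Brisco 10.378, Carrow 2.044, Dorne 6.845.
Rounding up: Arden 2, Brisco 11, Carrow 3, Dorne 7 (total 23).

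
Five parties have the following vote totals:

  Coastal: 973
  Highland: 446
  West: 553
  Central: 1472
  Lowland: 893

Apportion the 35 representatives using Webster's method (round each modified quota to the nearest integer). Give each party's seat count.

Coastal=8, Highland=4, West=4, Central=12, Lowland=7

Standard divisor 4337/35 ≈ 123.914; standard quotas: Coastal 7.852, Highland 3.599, West 4.463, Central 11.879, Lowland 7.207.
Rounding to the nearest integer gives Coastal 8, Highland 4, West 4, Central 12, Lowland 7 — total 35, matching the house size, so no adjustment is needed.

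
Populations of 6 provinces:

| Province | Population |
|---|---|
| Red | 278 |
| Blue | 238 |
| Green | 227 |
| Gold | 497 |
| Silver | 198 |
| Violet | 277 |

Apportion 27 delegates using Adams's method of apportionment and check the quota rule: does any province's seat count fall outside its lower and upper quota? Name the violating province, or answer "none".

none

Standard quotas: Red 4.377, Blue 3.747, Green 3.574, Gold 7.824, Silver 3.117, Violet 4.361.
Adams allocation: Red 4, Blue 4, Green 4, Gold 8, Silver 3, Violet 4.
Every allocation lies between the lower and upper quota.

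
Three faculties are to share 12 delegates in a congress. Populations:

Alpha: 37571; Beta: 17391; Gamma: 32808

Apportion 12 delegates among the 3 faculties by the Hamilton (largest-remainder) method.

Alpha 5, Beta 2, Gamma 5

Standard divisor: 87770 ÷ 12 ≈ 7314.167.
Standard quotas: Alpha 5.1367, Beta 2.3777, Gamma 4.4855.
Lower quotas: Alpha 5, Beta 2, Gamma 4 (sum 11, leaving 1 seat).
Remainders in descending order: Gamma 0.4855, Beta 0.3777, Alpha 0.1367.
The surplus seat goes to Gamma.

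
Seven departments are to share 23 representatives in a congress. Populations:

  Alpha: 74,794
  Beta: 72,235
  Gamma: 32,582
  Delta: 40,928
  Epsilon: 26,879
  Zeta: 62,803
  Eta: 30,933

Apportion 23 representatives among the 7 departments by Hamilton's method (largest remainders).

Standard divisor: 341154 ÷ 23 ≈ 14832.783.
Standard quotas: Alpha 5.0425, Beta 4.8700, Gamma 2.1966, Delta 2.7593, Epsilon 1.8121, Zeta 4.2341, Eta 2.0854.
Lower quotas: Alpha 5, Beta 4, Gamma 2, Delta 2, Epsilon 1, Zeta 4, Eta 2 (sum 20, leaving 3 seats).
Remainders in descending order: Beta 0.8700, Epsilon 0.8121, Delta 0.7593, Zeta 0.2341, Gamma 0.1966, Eta 0.0854, Alpha 0.0425.
The surplus seats go to Beta, Epsilon, Delta.

Alpha=5; Beta=5; Gamma=2; Delta=3; Epsilon=2; Zeta=4; Eta=2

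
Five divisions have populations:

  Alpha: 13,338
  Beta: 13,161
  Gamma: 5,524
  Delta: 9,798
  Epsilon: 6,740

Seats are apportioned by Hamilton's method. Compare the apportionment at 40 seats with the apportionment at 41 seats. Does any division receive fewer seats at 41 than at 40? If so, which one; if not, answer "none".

none

At 40 seats: Alpha 11, Beta 11, Gamma 4, Delta 8, Epsilon 6.
At 41 seats: Alpha 11, Beta 11, Gamma 5, Delta 8, Epsilon 6.
No division's allocation decreased.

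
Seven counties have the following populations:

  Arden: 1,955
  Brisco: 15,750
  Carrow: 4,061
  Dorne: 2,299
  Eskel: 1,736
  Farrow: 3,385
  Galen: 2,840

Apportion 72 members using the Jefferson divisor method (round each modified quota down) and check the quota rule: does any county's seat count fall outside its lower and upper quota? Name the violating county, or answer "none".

Brisco

Standard quotas: Arden 4.395, Brisco 35.409, Carrow 9.130, Dorne 5.169, Eskel 3.903, Farrow 7.610, Galen 6.385.
Jefferson allocation: Arden 4, Brisco 37, Carrow 9, Dorne 5, Eskel 4, Farrow 7, Galen 6.
Brisco has quota 35.409 (lower 35, upper 36) but receives 37 — outside the quota interval.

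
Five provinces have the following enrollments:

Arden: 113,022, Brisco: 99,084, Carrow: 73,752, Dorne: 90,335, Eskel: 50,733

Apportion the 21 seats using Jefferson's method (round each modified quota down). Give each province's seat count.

Standard divisor 426926/21 ≈ 20329.81; standard quotas: Arden 5.559, Brisco 4.874, Carrow 3.628, Dorne 4.443, Eskel 2.495.
Rounding down gives 5, 4, 3, 4, 2 = 18 seats, so the divisor must be adjusted.
With modified divisor 18300: modified quotas Arden 6.176, Brisco 5.414, Carrow 4.030, Dorne 4.936, Eskel 2.772.
Rounding down: Arden 6, Brisco 5, Carrow 4, Dorne 4, Eskel 2 (total 21).

Arden=6; Brisco=5; Carrow=4; Dorne=4; Eskel=2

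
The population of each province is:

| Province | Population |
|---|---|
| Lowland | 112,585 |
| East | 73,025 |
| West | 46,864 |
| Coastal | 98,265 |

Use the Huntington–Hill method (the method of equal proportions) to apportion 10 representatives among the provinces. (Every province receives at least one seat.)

With divisor 32819: modified quotas Lowland 3.430, East 2.225, West 1.428, Coastal 2.994.
Geometric-mean thresholds: Lowland √(3·4)=3.464, East √(2·3)=2.449, West √(1·2)=1.414, Coastal √(2·3)=2.449.
Each quota rounded against its threshold gives Lowland 3, East 2, West 2, Coastal 3 (total 10).

Lowland: 3, East: 2, West: 2, Coastal: 3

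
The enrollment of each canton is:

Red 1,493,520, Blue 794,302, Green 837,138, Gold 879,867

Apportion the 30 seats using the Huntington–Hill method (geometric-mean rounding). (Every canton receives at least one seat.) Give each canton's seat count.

With divisor 132880: modified quotas Red 11.240, Blue 5.978, Green 6.300, Gold 6.622.
Geometric-mean thresholds: Red √(11·12)=11.489, Blue √(5·6)=5.477, Green √(6·7)=6.481, Gold √(6·7)=6.481.
Each quota rounded against its threshold gives Red 11, Blue 6, Green 6, Gold 7 (total 30).

Red: 11, Blue: 6, Green: 6, Gold: 7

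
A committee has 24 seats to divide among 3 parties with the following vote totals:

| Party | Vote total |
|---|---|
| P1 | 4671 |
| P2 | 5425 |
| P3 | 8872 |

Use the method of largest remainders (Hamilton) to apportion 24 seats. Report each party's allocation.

P1: 6; P2: 7; P3: 11

The standard divisor is 18968/24 ≈ 790.333.
Standard quotas: P1 5.9102, P2 6.8642, P3 11.2256.
Lower quotas: P1 5, P2 6, P3 11 (sum 22, leaving 2 seats).
Remainders in descending order: P1 0.9102, P2 0.8642, P3 0.2256.
The surplus seats go to P1, P2.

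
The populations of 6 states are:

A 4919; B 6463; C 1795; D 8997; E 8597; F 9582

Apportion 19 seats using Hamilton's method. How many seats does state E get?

4

Standard divisor: 40353 ÷ 19 ≈ 2123.842.
Standard quotas: A 2.3161, B 3.0431, C 0.8452, D 4.2362, E 4.0479, F 4.5116.
Lower quotas: A 2, B 3, C 0, D 4, E 4, F 4 (sum 17, leaving 2 seats).
Remainders in descending order: C 0.8452, F 0.5116, A 0.3161, D 0.2362, E 0.0479, B 0.0431.
The surplus seats go to C, F.
E receives 4.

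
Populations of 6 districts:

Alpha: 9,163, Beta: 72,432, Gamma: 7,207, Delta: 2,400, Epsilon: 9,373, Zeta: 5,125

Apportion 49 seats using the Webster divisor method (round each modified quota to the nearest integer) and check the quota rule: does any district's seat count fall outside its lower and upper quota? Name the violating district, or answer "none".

Standard quotas: Alpha 4.248, Beta 33.578, Gamma 3.341, Delta 1.113, Epsilon 4.345, Zeta 2.376.
Webster allocation: Alpha 4, Beta 35, Gamma 3, Delta 1, Epsilon 4, Zeta 2.
Beta has quota 33.578 (lower 33, upper 34) but receives 35 — outside the quota interval.

Beta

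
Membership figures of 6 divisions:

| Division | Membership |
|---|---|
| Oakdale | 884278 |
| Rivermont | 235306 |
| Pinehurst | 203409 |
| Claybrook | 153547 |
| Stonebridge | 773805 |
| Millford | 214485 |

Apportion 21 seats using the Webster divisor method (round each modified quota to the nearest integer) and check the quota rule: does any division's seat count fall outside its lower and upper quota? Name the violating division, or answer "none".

none

Standard quotas: Oakdale 7.534, Rivermont 2.005, Pinehurst 1.733, Claybrook 1.308, Stonebridge 6.593, Millford 1.827.
Webster allocation: Oakdale 7, Rivermont 2, Pinehurst 2, Claybrook 1, Stonebridge 7, Millford 2.
Every allocation lies between the lower and upper quota.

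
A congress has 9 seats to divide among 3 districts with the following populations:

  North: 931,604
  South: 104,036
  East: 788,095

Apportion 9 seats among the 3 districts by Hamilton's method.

The standard divisor is 1823735/9 ≈ 202637.222.
Standard quotas: North 4.5974, South 0.5134, East 3.8892.
Lower quotas: North 4, South 0, East 3 (sum 7, leaving 2 seats).
Remainders in descending order: East 0.8892, North 0.5974, South 0.5134.
The surplus seats go to East, North.

North: 5; South: 0; East: 4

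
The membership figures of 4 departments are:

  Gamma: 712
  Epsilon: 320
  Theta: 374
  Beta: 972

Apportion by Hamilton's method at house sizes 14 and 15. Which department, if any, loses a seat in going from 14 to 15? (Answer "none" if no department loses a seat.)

none

At 14 seats: Gamma 4, Epsilon 2, Theta 2, Beta 6.
At 15 seats: Gamma 5, Epsilon 2, Theta 2, Beta 6.
No department's allocation decreased.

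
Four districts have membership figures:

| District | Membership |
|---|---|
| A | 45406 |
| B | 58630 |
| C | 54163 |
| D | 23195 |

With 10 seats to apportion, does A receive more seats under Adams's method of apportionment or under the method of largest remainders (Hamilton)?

Adams: A 2, B 3, C 3, D 2.
Hamilton: A 3, B 3, C 3, D 1.
A gets 2 under Adams and 3 under Hamilton.

Hamilton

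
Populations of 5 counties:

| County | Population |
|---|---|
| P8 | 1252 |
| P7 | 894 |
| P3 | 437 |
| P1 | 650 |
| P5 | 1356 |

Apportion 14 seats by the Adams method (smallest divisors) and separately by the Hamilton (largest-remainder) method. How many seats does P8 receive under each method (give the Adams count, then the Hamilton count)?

3 and 4

Adams: P8 3, P7 3, P3 2, P1 2, P5 4.
Hamilton: P8 4, P7 3, P3 1, P1 2, P5 4.
P8 gets 3 under Adams and 4 under Hamilton.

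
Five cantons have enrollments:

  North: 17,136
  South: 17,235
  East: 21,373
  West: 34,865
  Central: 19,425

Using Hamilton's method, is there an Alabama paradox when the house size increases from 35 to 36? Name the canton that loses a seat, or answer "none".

At 35 seats: North 5, South 6, East 7, West 11, Central 6.
At 36 seats: North 6, South 6, East 7, West 11, Central 6.
No canton's allocation decreased.

none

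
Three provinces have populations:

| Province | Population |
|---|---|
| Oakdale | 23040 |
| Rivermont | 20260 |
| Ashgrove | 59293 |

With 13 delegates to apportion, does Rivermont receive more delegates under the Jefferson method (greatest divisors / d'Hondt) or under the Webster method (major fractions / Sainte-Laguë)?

Jefferson: Oakdale 3, Rivermont 2, Ashgrove 8.
Webster: Oakdale 3, Rivermont 3, Ashgrove 7.
Rivermont gets 2 under Jefferson and 3 under Webster.

Webster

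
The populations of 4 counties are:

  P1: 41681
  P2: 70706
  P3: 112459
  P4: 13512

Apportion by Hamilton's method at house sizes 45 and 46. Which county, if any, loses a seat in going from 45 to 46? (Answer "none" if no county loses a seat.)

P4

At 45 seats: P1 8, P2 13, P3 21, P4 3.
At 46 seats: P1 8, P2 14, P3 22, P4 2.
P4 drops from 3 to 2.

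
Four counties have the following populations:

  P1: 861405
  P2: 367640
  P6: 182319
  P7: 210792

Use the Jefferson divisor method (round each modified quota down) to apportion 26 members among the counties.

P1 14, P2 6, P6 3, P7 3

Standard divisor 1622156/26 ≈ 62390.615; standard quotas: P1 13.807, P2 5.893, P6 2.922, P7 3.379.
Rounding down gives 13, 5, 2, 3 = 23 seats, so the divisor must be adjusted.
With modified divisor 59100: modified quotas P1 14.575, P2 6.221, P6 3.085, P7 3.567.
Rounding down: P1 14, P2 6, P6 3, P7 3 (total 26).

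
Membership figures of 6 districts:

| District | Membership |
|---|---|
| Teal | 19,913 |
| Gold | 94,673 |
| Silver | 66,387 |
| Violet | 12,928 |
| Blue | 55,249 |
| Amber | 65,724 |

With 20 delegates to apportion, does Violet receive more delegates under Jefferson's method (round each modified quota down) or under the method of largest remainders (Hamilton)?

Hamilton

Jefferson: Teal 1, Gold 7, Silver 4, Violet 0, Blue 4, Amber 4.
Hamilton: Teal 1, Gold 6, Silver 4, Violet 1, Blue 4, Amber 4.
Violet gets 0 under Jefferson and 1 under Hamilton.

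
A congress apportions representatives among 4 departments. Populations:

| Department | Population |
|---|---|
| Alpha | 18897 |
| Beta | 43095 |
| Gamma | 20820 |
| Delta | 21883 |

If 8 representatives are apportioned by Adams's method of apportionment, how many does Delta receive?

Standard divisor 104695/8 ≈ 13086.875; standard quotas: Alpha 1.444, Beta 3.293, Gamma 1.591, Delta 1.672.
Rounding up gives 2, 4, 2, 2 = 10 seats, so the divisor must be adjusted.
With modified divisor 19900: modified quotas Alpha 0.950, Beta 2.166, Gamma 1.046, Delta 1.100.
Rounding up: Alpha 1, Beta 3, Gamma 2, Delta 2 (total 8).
Delta receives 2.

2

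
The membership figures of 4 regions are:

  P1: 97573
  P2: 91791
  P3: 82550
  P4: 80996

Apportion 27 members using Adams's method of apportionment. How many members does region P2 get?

7

Standard divisor 352910/27 ≈ 13070.741; standard quotas: P1 7.465, P2 7.023, P3 6.316, P4 6.197.
Rounding up gives 8, 8, 7, 7 = 30 seats, so the divisor must be adjusted.
With modified divisor 13850: modified quotas P1 7.045, P2 6.628, P3 5.960, P4 5.848.
Rounding up: P1 8, P2 7, P3 6, P4 6 (total 27).
P2 receives 7.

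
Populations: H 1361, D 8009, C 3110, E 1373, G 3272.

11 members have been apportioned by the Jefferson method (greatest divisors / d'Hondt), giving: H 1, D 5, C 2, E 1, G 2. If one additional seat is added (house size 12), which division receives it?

Priority for the next seat is population ÷ (current seats + 1).
Priorities: H 680.500, D 1334.833, C 1036.667, E 686.500, G 1090.667.
Highest priority: D.

D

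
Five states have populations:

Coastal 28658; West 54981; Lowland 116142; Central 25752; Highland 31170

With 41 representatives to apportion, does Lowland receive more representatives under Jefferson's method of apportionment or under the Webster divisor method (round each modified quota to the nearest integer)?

Jefferson

Jefferson: Coastal 4, West 9, Lowland 19, Central 4, Highland 5.
Webster: Coastal 5, West 9, Lowland 18, Central 4, Highland 5.
Lowland gets 19 under Jefferson and 18 under Webster.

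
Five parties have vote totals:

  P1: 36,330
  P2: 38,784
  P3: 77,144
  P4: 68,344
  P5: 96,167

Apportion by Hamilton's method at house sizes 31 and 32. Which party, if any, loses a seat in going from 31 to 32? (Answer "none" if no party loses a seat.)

At 31 seats: P1 4, P2 4, P3 7, P4 7, P5 9.
At 32 seats: P1 3, P2 4, P3 8, P4 7, P5 10.
P1 drops from 4 to 3.

P1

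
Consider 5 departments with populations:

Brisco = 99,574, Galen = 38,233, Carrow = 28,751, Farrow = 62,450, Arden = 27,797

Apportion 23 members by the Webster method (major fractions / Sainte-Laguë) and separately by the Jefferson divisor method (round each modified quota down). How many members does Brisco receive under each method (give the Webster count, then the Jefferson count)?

9 and 10

Webster: Brisco 9, Galen 3, Carrow 3, Farrow 6, Arden 2.
Jefferson: Brisco 10, Galen 3, Carrow 2, Farrow 6, Arden 2.
Brisco gets 9 under Webster and 10 under Jefferson.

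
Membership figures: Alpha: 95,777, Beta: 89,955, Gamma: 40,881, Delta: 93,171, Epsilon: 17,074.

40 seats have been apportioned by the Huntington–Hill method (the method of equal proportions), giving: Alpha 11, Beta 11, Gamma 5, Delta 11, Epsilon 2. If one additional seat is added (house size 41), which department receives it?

Priority for the next seat is population ÷ (√(s·(s+1))).
Priorities: Alpha 8336.318, Beta 7829.578, Gamma 7463.815, Delta 8109.495, Epsilon 6970.431.
Highest priority: Alpha.

Alpha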